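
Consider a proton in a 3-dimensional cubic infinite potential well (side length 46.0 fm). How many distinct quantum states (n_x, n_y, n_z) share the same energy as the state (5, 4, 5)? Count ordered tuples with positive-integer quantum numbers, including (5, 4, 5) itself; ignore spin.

degeneracy = 12

The level has n_x² + n_y² + n_z² = 66. The ordered positive-integer solutions are (1, 1, 8), (1, 4, 7), (1, 7, 4), (1, 8, 1), (4, 1, 7), (4, 5, 5), (4, 7, 1), (5, 4, 5), (5, 5, 4), (7, 1, 4), (7, 4, 1), (8, 1, 1).
That gives 12 states.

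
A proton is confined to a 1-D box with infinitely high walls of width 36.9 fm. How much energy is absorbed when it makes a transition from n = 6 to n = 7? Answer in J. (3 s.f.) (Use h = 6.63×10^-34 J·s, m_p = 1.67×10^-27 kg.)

E_1 = h²/(8m_pL²) = 2.416×10^-14 J.
|ΔE| = |6² − 7²|·E_1 = 13·2.416×10^-14 J = 3.14×10^-13 J.

|ΔE| = 3.14×10^-13 J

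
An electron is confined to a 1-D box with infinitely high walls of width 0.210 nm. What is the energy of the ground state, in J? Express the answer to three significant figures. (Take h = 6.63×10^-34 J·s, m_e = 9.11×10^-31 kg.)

E_1 = 1.37×10^-18 J

For an infinite well E_n = n²h²/(8m_eL²), so E_1 = h²/(8m_eL²) = (6.63×10^-34)²/(8·9.11×10^-31·(2.10×10^-10 m)²) = 1.368×10^-18 J.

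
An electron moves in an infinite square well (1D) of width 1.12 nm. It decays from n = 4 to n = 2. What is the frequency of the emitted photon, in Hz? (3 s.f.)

E_1 = h²/(8m_eL²) = 4.803×10^-20 J and ΔE = (4² − 2²)E_1 = 5.764×10^-19 J.
f = ΔE/h = 5.764×10^-19/6.626×10^-34 = 8.70×10^14 Hz.

f = 8.70×10^14 Hz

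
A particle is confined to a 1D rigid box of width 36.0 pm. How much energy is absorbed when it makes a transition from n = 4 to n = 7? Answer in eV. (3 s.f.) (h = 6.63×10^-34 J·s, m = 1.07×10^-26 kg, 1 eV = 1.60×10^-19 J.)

E_1 = h²/(8mL²) = 3.962×10^-21 J.
|ΔE| = |4² − 7²|·E_1 = 33·3.962×10^-21 J = 1.307×10^-19 J = 0.817 eV.

|ΔE| = 0.817 eV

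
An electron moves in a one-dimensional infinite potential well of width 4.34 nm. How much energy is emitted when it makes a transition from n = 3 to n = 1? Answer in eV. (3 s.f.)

E_1 = h²/(8m_eL²) = 3.199×10^-21 J.
|ΔE| = |3² − 1²|·E_1 = 8·3.199×10^-21 J = 2.559×10^-20 J = 0.160 eV.

|ΔE| = 0.160 eV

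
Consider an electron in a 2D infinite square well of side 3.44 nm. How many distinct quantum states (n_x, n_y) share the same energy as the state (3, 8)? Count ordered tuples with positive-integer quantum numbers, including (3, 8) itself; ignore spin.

The level has n_x² + n_y² = 73. The ordered positive-integer solutions are (3, 8), (8, 3).
That gives 2 states.

degeneracy = 2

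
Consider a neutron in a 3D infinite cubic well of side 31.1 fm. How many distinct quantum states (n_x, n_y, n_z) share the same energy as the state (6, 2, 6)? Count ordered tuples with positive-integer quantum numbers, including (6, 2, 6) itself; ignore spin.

The level has n_x² + n_y² + n_z² = 76. The ordered positive-integer solutions are (2, 6, 6), (6, 2, 6), (6, 6, 2).
That gives 3 states.

degeneracy = 3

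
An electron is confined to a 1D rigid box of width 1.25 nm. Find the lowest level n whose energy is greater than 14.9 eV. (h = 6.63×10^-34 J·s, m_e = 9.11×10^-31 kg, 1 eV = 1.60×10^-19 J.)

n = 8

E_1 = h²/(8m_eL²) = 3.860×10^-20 J = 0.2413 eV.
Need n² > 14.9/0.2413 = 61.75, i.e. n > 7.858.
The smallest integer satisfying this is n = 8.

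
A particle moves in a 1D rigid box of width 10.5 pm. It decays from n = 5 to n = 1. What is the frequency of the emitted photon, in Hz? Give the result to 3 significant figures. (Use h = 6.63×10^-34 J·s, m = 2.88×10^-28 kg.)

E_1 = h²/(8mL²) = 1.730×10^-18 J and ΔE = (5² − 1²)E_1 = 4.152×10^-17 J.
f = ΔE/h = 4.152×10^-17/6.63×10^-34 = 6.26×10^16 Hz.

f = 6.26×10^16 Hz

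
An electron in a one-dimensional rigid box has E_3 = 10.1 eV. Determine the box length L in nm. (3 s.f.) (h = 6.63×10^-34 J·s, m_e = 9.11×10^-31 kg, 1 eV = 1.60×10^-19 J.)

From E_n = n²h²/(8m_eL²), L = n·h/√(8m_eE_n).
E_3 = 10.1 eV = 1.616×10^-18 J, so L = 3·6.63×10^-34/√(8·9.11×10^-31·1.616×10^-18) = 5.80×10^-10 m = 0.580 nm.

L = 0.580 nm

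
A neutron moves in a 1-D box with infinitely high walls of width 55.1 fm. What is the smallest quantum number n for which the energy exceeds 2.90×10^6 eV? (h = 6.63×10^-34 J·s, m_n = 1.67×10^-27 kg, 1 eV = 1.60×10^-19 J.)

E_1 = h²/(8m_nL²) = 1.084×10^-14 J = 6.775×10^4 eV.
Need n² > 2.90×10^6/6.775×10^4 = 42.80, i.e. n > 6.542.
The smallest integer satisfying this is n = 7.

n = 7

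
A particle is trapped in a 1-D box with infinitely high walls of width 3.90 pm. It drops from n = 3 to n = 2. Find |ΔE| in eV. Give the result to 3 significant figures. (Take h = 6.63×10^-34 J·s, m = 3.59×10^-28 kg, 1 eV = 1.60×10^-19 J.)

E_1 = h²/(8mL²) = 1.006×10^-17 J.
|ΔE| = |3² − 2²|·E_1 = 5·1.006×10^-17 J = 5.030×10^-17 J = 314 eV.

|ΔE| = 314 eV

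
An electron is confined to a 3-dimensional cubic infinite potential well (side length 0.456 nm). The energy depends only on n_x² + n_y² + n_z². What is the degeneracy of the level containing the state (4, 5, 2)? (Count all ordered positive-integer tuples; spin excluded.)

The level has n_x² + n_y² + n_z² = 45. The ordered positive-integer solutions are (2, 4, 5), (2, 5, 4), (4, 2, 5), (4, 5, 2), (5, 2, 4), (5, 4, 2).
That gives 6 states.

degeneracy = 6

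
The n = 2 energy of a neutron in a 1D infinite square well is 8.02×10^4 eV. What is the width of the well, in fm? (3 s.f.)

From E_n = n²h²/(8m_nL²), L = n·h/√(8m_nE_n).
E_2 = 8.02×10^4 eV = 1.285×10^-14 J, so L = 2·6.626×10^-34/√(8·1.675×10^-27·1.285×10^-14) = 1.01×10^-13 m = 101 fm.

L = 101 fm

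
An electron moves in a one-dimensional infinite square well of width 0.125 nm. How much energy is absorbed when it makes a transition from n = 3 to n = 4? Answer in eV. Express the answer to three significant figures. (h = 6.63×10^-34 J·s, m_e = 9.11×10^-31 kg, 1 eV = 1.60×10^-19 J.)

|ΔE| = 169 eV

E_1 = h²/(8m_eL²) = 3.860×10^-18 J.
|ΔE| = |3² − 4²|·E_1 = 7·3.860×10^-18 J = 2.702×10^-17 J = 169 eV.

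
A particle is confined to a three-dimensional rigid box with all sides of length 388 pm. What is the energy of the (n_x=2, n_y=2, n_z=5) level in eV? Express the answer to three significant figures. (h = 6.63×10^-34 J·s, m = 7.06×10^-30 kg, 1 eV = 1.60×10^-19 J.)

E = 10.7 eV

For a 3D rectangular well E = (h²/8m)·Σ n_i²/L_i² = (6.63×10^-34)²/(8·7.06×10^-30) · [2²/(388 pm)² + 2²/(388 pm)² + 5²/(388 pm)²].
Evaluating gives E = 1.706×10^-18 J = 10.7 eV.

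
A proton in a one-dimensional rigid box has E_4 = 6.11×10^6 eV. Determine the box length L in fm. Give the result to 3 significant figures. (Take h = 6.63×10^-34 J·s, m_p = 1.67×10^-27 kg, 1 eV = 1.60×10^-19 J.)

L = 23.2 fm

From E_n = n²h²/(8m_pL²), L = n·h/√(8m_pE_n).
E_4 = 6.11×10^6 eV = 9.776×10^-13 J, so L = 4·6.63×10^-34/√(8·1.67×10^-27·9.776×10^-13) = 2.32×10^-14 m = 23.2 fm.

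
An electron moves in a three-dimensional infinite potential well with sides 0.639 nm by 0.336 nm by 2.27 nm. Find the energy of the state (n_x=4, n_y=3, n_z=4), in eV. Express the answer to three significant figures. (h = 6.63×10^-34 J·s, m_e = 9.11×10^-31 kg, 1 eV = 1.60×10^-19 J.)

For a 3D rectangular well E = (h²/8m_e)·Σ n_i²/L_i² = (6.63×10^-34)²/(8·9.11×10^-31) · [4²/(0.639 nm)² + 3²/(0.336 nm)² + 4²/(2.27 nm)²].
Evaluating gives E = 7.359×10^-18 J = 46.0 eV.

E = 46.0 eV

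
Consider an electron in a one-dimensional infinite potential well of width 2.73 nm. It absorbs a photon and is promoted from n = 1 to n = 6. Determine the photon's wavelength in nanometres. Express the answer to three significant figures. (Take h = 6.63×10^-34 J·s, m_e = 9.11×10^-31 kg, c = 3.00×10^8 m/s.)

λ = 702 nm

E_1 = h²/(8m_eL²) = 8.093×10^-21 J, so ΔE = (6² − 1²)E_1 = 2.833×10^-19 J.
λ = hc/ΔE = (6.63×10^-34·3.00×10^8)/2.833×10^-19 = 7.02×10^-7 m = 702 nm.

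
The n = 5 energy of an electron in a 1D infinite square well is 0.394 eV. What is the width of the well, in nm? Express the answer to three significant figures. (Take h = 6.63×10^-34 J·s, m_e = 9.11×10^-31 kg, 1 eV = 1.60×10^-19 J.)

L = 4.89 nm

From E_n = n²h²/(8m_eL²), L = n·h/√(8m_eE_n).
E_5 = 0.394 eV = 6.304×10^-20 J, so L = 5·6.63×10^-34/√(8·9.11×10^-31·6.304×10^-20) = 4.89×10^-9 m = 4.89 nm.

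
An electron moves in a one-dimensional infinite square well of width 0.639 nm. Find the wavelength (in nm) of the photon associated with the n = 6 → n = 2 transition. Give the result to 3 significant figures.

λ = 42.1 nm

E_1 = h²/(8m_eL²) = 1.476×10^-19 J, so ΔE = (6² − 2²)E_1 = 4.723×10^-18 J.
λ = hc/ΔE = (6.626×10^-34·2.998×10^8)/4.723×10^-18 = 4.21×10^-8 m = 42.1 nm.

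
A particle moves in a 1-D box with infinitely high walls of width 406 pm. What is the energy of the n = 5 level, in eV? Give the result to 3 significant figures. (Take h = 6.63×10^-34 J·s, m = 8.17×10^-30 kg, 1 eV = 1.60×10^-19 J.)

E_5 = 6.38 eV

For an infinite well E_n = n²h²/(8mL²), so E_1 = h²/(8mL²) = (6.63×10^-34)²/(8·8.17×10^-30·(4.06×10^-10 m)²) = 4.080×10^-20 J.
Then E_5 = 5²·E_1 = 25·4.080×10^-20 J = 1.020×10^-18 J.
Converting, E_5 = 1.020×10^-18 J / (1.60×10^-19 J/eV) = 6.38 eV.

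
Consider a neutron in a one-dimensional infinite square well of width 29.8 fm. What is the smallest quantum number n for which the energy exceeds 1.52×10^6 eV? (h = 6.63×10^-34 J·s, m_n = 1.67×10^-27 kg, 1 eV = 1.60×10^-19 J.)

n = 3

E_1 = h²/(8m_nL²) = 3.705×10^-14 J = 2.316×10^5 eV.
Need n² > 1.52×10^6/2.316×10^5 = 6.563, i.e. n > 2.562.
The smallest integer satisfying this is n = 3.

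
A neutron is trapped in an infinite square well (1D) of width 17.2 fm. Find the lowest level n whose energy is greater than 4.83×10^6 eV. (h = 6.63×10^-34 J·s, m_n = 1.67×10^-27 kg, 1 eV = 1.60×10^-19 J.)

n = 3

E_1 = h²/(8m_nL²) = 1.112×10^-13 J = 6.950×10^5 eV.
Need n² > 4.83×10^6/6.950×10^5 = 6.950, i.e. n > 2.636.
The smallest integer satisfying this is n = 3.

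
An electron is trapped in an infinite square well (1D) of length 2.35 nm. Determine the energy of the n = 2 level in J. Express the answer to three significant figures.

For an infinite well E_n = n²h²/(8m_eL²), so E_1 = h²/(8m_eL²) = (6.626×10^-34)²/(8·9.109×10^-31·(2.35×10^-9 m)²) = 1.091×10^-20 J.
Then E_2 = 2²·E_1 = 4·1.091×10^-20 J = 4.36×10^-20 J.

E_2 = 4.36×10^-20 J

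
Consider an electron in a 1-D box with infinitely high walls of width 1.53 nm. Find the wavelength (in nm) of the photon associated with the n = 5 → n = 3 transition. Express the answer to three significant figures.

λ = 482 nm

E_1 = h²/(8m_eL²) = 2.574×10^-20 J, so ΔE = (5² − 3²)E_1 = 4.118×10^-19 J.
λ = hc/ΔE = (6.626×10^-34·2.998×10^8)/4.118×10^-19 = 4.82×10^-7 m = 482 nm.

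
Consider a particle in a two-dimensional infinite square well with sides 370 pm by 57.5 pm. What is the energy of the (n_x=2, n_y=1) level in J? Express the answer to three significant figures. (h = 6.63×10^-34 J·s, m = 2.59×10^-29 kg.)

E = 7.04×10^-19 J

For a 2D rectangular well E = (h²/8m)·Σ n_i²/L_i² = (6.63×10^-34)²/(8·2.59×10^-29) · [2²/(370 pm)² + 1²/(57.5 pm)²].
Evaluating gives E = 7.04×10^-19 J.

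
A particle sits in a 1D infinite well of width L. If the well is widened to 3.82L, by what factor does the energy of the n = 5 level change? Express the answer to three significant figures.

0.0685

E_n ∝ 1/L², so the energy scales by 1/3.82² = 0.0685.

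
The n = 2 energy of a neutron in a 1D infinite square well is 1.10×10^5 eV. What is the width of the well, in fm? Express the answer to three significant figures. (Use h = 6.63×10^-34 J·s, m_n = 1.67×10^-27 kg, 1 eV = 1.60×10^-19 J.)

From E_n = n²h²/(8m_nL²), L = n·h/√(8m_nE_n).
E_2 = 1.10×10^5 eV = 1.760×10^-14 J, so L = 2·6.63×10^-34/√(8·1.67×10^-27·1.760×10^-14) = 8.65×10^-14 m = 86.5 fm.

L = 86.5 fm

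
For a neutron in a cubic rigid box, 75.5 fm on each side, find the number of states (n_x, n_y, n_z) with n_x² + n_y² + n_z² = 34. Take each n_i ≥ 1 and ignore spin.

degeneracy = 3

The level has n_x² + n_y² + n_z² = 34. The ordered positive-integer solutions are (3, 3, 4), (3, 4, 3), (4, 3, 3).
That gives 3 states.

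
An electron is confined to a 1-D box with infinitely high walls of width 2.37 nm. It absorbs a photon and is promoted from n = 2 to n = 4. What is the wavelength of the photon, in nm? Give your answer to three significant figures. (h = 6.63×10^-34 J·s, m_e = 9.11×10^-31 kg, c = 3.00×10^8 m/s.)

E_1 = h²/(8m_eL²) = 1.074×10^-20 J, so ΔE = (4² − 2²)E_1 = 1.289×10^-19 J.
λ = hc/ΔE = (6.63×10^-34·3.00×10^8)/1.289×10^-19 = 1.54×10^-6 m = 1.54×10^3 nm.

λ = 1.54×10^3 nm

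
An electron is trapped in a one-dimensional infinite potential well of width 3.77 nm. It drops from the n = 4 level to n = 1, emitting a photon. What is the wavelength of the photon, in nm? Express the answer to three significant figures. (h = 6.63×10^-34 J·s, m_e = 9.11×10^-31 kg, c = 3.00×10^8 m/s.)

λ = 3.12×10^3 nm

E_1 = h²/(8m_eL²) = 4.244×10^-21 J, so ΔE = (4² − 1²)E_1 = 6.366×10^-20 J.
λ = hc/ΔE = (6.63×10^-34·3.00×10^8)/6.366×10^-20 = 3.12×10^-6 m = 3.12×10^3 nm.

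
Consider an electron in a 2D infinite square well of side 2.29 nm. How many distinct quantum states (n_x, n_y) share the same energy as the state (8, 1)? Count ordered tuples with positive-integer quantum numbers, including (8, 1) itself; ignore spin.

degeneracy = 4

The level has n_x² + n_y² = 65. The ordered positive-integer solutions are (1, 8), (4, 7), (7, 4), (8, 1).
That gives 4 states.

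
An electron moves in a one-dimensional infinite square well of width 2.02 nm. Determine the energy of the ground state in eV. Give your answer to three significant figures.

E_1 = 0.0922 eV

For an infinite well E_n = n²h²/(8m_eL²), so E_1 = h²/(8m_eL²) = (6.626×10^-34)²/(8·9.109×10^-31·(2.02×10^-9 m)²) = 1.477×10^-20 J.
Converting, E_1 = 1.477×10^-20 J / (1.602×10^-19 J/eV) = 0.0922 eV.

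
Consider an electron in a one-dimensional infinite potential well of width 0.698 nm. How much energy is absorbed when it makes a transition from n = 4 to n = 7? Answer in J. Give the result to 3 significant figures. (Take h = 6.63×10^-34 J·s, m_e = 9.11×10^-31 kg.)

|ΔE| = 4.09×10^-18 J

E_1 = h²/(8m_eL²) = 1.238×10^-19 J.
|ΔE| = |4² − 7²|·E_1 = 33·1.238×10^-19 J = 4.09×10^-18 J.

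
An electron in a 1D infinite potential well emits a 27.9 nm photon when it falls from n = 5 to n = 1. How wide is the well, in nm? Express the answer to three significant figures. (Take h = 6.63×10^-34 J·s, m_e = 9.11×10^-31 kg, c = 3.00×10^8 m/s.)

L = 0.451 nm

The photon carries ΔE = hc/λ = 6.63×10^-34·3.00×10^8/2.79×10^-8 m = 7.129×10^-18 J.
Since ΔE = (5² − 1²)E_1, E_1 = 2.970×10^-19 J, and L = h/√(8m_eE_1) = 4.51×10^-10 m = 0.451 nm.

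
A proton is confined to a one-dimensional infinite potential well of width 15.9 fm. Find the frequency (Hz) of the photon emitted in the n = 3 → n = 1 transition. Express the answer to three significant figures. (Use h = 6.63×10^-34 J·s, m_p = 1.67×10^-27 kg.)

E_1 = h²/(8m_pL²) = 1.301×10^-13 J and ΔE = (3² − 1²)E_1 = 1.041×10^-12 J.
f = ΔE/h = 1.041×10^-12/6.63×10^-34 = 1.57×10^21 Hz.

f = 1.57×10^21 Hz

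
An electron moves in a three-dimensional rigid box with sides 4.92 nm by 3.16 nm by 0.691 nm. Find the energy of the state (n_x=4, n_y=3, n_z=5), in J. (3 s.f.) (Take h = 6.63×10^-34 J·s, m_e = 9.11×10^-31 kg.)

E = 3.25×10^-18 J

For a 3D rectangular well E = (h²/8m_e)·Σ n_i²/L_i² = (6.63×10^-34)²/(8·9.11×10^-31) · [4²/(4.92 nm)² + 3²/(3.16 nm)² + 5²/(0.691 nm)²].
Evaluating gives E = 3.25×10^-18 J.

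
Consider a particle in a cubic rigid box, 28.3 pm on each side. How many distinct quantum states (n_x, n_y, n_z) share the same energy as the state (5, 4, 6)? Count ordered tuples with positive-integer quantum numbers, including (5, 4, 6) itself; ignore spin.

The level has n_x² + n_y² + n_z² = 77. The ordered positive-integer solutions are (2, 3, 8), (2, 8, 3), (3, 2, 8), (3, 8, 2), (4, 5, 6), (4, 6, 5), (5, 4, 6), (5, 6, 4), (6, 4, 5), (6, 5, 4), (8, 2, 3), (8, 3, 2).
That gives 12 states.

degeneracy = 12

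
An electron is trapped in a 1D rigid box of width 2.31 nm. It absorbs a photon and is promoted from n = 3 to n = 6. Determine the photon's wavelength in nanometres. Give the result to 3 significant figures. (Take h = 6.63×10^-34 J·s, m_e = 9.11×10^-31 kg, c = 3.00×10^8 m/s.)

E_1 = h²/(8m_eL²) = 1.130×10^-20 J, so ΔE = (6² − 3²)E_1 = 3.051×10^-19 J.
λ = hc/ΔE = (6.63×10^-34·3.00×10^8)/3.051×10^-19 = 6.52×10^-7 m = 652 nm.

λ = 652 nm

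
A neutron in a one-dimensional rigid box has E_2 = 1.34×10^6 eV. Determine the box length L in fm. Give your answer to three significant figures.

From E_n = n²h²/(8m_nL²), L = n·h/√(8m_nE_n).
E_2 = 1.34×10^6 eV = 2.147×10^-13 J, so L = 2·6.626×10^-34/√(8·1.675×10^-27·2.147×10^-13) = 2.47×10^-14 m = 24.7 fm.

L = 24.7 fm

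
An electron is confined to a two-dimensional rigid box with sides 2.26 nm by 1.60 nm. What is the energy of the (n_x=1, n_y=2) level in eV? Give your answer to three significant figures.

E = 0.661 eV

For a 2D rectangular well E = (h²/8m_e)·Σ n_i²/L_i² = (6.626×10^-34)²/(8·9.109×10^-31) · [1²/(2.26 nm)² + 2²/(1.60 nm)²].
Evaluating gives E = 1.059×10^-19 J = 0.661 eV.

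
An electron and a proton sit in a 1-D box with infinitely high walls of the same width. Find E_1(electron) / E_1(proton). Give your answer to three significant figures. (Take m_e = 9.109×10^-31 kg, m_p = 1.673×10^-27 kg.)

E_n ∝ 1/m at fixed n and L, so the ratio is m_p/m_e = 1.673×10^-27/9.109×10^-31 = 1.84×10^3.

1.84×10^3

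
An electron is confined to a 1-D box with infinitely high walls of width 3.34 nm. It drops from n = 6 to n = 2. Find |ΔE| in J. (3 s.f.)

E_1 = h²/(8m_eL²) = 5.401×10^-21 J.
|ΔE| = |6² − 2²|·E_1 = 32·5.401×10^-21 J = 1.73×10^-19 J.

|ΔE| = 1.73×10^-19 J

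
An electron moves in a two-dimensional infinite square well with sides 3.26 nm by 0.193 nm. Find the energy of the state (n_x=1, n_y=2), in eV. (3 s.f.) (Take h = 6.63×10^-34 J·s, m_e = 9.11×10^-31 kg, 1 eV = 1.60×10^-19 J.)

For a 2D rectangular well E = (h²/8m_e)·Σ n_i²/L_i² = (6.63×10^-34)²/(8·9.11×10^-31) · [1²/(3.26 nm)² + 2²/(0.193 nm)²].
Evaluating gives E = 6.483×10^-18 J = 40.5 eV.

E = 40.5 eV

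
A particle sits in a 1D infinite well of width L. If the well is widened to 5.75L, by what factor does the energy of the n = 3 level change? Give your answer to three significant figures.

0.0302

E_n ∝ 1/L², so the energy scales by 1/5.75² = 0.0302.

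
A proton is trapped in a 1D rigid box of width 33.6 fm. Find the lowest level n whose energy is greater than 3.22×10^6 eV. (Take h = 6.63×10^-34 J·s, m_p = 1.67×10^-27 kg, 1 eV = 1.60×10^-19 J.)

E_1 = h²/(8m_pL²) = 2.914×10^-14 J = 1.821×10^5 eV.
Need n² > 3.22×10^6/1.821×10^5 = 17.68, i.e. n > 4.205.
The smallest integer satisfying this is n = 5.

n = 5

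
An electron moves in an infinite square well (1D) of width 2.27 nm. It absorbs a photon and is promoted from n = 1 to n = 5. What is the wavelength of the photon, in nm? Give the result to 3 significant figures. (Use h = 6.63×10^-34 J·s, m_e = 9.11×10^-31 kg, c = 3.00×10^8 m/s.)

E_1 = h²/(8m_eL²) = 1.170×10^-20 J, so ΔE = (5² − 1²)E_1 = 2.808×10^-19 J.
λ = hc/ΔE = (6.63×10^-34·3.00×10^8)/2.808×10^-19 = 7.08×10^-7 m = 708 nm.

λ = 708 nm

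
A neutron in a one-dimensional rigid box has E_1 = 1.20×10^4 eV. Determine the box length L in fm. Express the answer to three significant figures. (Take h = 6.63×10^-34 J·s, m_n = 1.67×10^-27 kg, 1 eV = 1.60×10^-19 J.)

From E_n = n²h²/(8m_nL²), L = n·h/√(8m_nE_n).
E_1 = 1.20×10^4 eV = 1.920×10^-15 J, so L = 1·6.63×10^-34/√(8·1.67×10^-27·1.920×10^-15) = 1.31×10^-13 m = 131 fm.

L = 131 fm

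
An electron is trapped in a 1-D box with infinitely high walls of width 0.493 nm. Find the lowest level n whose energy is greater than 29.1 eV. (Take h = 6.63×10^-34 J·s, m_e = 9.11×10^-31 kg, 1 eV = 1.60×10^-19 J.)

E_1 = h²/(8m_eL²) = 2.482×10^-19 J = 1.551 eV.
Need n² > 29.1/1.551 = 18.76, i.e. n > 4.331.
The smallest integer satisfying this is n = 5.

n = 5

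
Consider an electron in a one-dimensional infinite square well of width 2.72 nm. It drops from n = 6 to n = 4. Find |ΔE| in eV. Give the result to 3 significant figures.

E_1 = h²/(8m_eL²) = 8.143×10^-21 J.
|ΔE| = |6² − 4²|·E_1 = 20·8.143×10^-21 J = 1.629×10^-19 J = 1.02 eV.

|ΔE| = 1.02 eV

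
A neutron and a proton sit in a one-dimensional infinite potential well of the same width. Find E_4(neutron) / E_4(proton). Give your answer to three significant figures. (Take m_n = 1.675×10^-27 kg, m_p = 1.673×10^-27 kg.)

E_n ∝ 1/m at fixed n and L, so the ratio is m_p/m_n = 1.673×10^-27/1.675×10^-27 = 0.999.

0.999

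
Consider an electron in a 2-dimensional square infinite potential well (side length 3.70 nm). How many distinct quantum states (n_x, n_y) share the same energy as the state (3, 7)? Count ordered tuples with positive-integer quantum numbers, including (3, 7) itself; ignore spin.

The level has n_x² + n_y² = 58. The ordered positive-integer solutions are (3, 7), (7, 3).
That gives 2 states.

degeneracy = 2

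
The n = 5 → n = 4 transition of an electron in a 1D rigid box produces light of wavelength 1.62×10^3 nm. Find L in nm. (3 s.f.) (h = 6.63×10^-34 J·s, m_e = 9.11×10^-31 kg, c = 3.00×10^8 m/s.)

L = 2.10 nm

The photon carries ΔE = hc/λ = 6.63×10^-34·3.00×10^8/1.62×10^-6 m = 1.228×10^-19 J.
Since ΔE = (5² − 4²)E_1, E_1 = 1.364×10^-20 J, and L = h/√(8m_eE_1) = 2.10×10^-9 m = 2.10 nm.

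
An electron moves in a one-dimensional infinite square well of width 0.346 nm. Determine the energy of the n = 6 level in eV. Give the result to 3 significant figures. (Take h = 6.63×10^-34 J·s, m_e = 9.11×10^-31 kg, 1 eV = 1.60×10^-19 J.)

For an infinite well E_n = n²h²/(8m_eL²), so E_1 = h²/(8m_eL²) = (6.63×10^-34)²/(8·9.11×10^-31·(3.46×10^-10 m)²) = 5.038×10^-19 J.
Then E_6 = 6²·E_1 = 36·5.038×10^-19 J = 1.814×10^-17 J.
Converting, E_6 = 1.814×10^-17 J / (1.60×10^-19 J/eV) = 113 eV.

E_6 = 113 eV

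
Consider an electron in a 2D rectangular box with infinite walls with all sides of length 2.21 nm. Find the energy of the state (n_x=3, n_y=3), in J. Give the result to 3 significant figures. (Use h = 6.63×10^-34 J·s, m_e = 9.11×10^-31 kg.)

For a 2D rectangular well E = (h²/8m_e)·Σ n_i²/L_i² = (6.63×10^-34)²/(8·9.11×10^-31) · [3²/(2.21 nm)² + 3²/(2.21 nm)²].
Evaluating gives E = 2.22×10^-19 J.

E = 2.22×10^-19 J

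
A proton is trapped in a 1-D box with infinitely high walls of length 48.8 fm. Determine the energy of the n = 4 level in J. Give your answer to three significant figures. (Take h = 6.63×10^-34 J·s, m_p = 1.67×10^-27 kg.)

For an infinite well E_n = n²h²/(8m_pL²), so E_1 = h²/(8m_pL²) = (6.63×10^-34)²/(8·1.67×10^-27·(4.88×10^-14 m)²) = 1.382×10^-14 J.
Then E_4 = 4²·E_1 = 16·1.382×10^-14 J = 2.21×10^-13 J.

E_4 = 2.21×10^-13 J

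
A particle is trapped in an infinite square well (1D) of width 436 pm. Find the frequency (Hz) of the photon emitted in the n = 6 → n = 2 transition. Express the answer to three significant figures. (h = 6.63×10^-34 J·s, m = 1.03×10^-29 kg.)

E_1 = h²/(8mL²) = 2.806×10^-20 J and ΔE = (6² − 2²)E_1 = 8.979×10^-19 J.
f = ΔE/h = 8.979×10^-19/6.63×10^-34 = 1.35×10^15 Hz.

f = 1.35×10^15 Hz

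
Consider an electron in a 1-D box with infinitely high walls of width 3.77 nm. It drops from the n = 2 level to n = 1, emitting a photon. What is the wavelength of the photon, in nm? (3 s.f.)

E_1 = h²/(8m_eL²) = 4.239×10^-21 J, so ΔE = (2² − 1²)E_1 = 1.272×10^-20 J.
λ = hc/ΔE = (6.626×10^-34·2.998×10^8)/1.272×10^-20 = 1.56×10^-5 m = 1.56×10^4 nm.

λ = 1.56×10^4 nm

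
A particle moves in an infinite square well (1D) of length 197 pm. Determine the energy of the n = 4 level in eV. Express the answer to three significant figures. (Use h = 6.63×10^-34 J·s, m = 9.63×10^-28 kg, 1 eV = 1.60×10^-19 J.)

For an infinite well E_n = n²h²/(8mL²), so E_1 = h²/(8mL²) = (6.63×10^-34)²/(8·9.63×10^-28·(1.97×10^-10 m)²) = 1.470×10^-21 J.
Then E_4 = 4²·E_1 = 16·1.470×10^-21 J = 2.352×10^-20 J.
Converting, E_4 = 2.352×10^-20 J / (1.60×10^-19 J/eV) = 0.147 eV.

E_4 = 0.147 eV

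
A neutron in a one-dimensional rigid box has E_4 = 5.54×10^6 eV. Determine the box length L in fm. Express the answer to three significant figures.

L = 24.3 fm

From E_n = n²h²/(8m_nL²), L = n·h/√(8m_nE_n).
E_4 = 5.54×10^6 eV = 8.875×10^-13 J, so L = 4·6.626×10^-34/√(8·1.675×10^-27·8.875×10^-13) = 2.43×10^-14 m = 24.3 fm.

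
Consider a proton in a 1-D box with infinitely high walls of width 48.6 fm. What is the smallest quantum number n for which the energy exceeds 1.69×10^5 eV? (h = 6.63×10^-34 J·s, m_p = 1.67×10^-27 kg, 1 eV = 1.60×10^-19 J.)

E_1 = h²/(8m_pL²) = 1.393×10^-14 J = 8.706×10^4 eV.
Need n² > 1.69×10^5/8.706×10^4 = 1.941, i.e. n > 1.393.
The smallest integer satisfying this is n = 2.

n = 2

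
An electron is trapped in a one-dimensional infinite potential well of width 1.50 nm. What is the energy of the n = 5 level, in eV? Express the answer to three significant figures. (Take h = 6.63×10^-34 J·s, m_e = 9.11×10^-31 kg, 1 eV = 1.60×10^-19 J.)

For an infinite well E_n = n²h²/(8m_eL²), so E_1 = h²/(8m_eL²) = (6.63×10^-34)²/(8·9.11×10^-31·(1.50×10^-9 m)²) = 2.681×10^-20 J.
Then E_5 = 5²·E_1 = 25·2.681×10^-20 J = 6.703×10^-19 J.
Converting, E_5 = 6.703×10^-19 J / (1.60×10^-19 J/eV) = 4.19 eV.

E_5 = 4.19 eV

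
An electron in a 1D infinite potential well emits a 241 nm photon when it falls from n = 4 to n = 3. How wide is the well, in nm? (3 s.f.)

The photon carries ΔE = hc/λ = 6.626×10^-34·2.998×10^8/2.41×10^-7 m = 8.243×10^-19 J.
Since ΔE = (4² − 3²)E_1, E_1 = 1.178×10^-19 J, and L = h/√(8m_eE_1) = 7.15×10^-10 m = 0.715 nm.

L = 0.715 nm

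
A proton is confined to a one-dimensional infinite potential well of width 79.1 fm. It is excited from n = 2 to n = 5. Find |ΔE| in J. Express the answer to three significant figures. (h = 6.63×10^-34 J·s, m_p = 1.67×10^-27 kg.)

|ΔE| = 1.10×10^-13 J

E_1 = h²/(8m_pL²) = 5.259×10^-15 J.
|ΔE| = |2² − 5²|·E_1 = 21·5.259×10^-15 J = 1.10×10^-13 J.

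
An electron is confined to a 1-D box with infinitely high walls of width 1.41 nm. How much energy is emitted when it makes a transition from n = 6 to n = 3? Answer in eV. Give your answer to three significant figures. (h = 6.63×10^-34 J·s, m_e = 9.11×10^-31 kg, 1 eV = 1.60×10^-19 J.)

|ΔE| = 5.12 eV

E_1 = h²/(8m_eL²) = 3.034×10^-20 J.
|ΔE| = |6² − 3²|·E_1 = 27·3.034×10^-20 J = 8.192×10^-19 J = 5.12 eV.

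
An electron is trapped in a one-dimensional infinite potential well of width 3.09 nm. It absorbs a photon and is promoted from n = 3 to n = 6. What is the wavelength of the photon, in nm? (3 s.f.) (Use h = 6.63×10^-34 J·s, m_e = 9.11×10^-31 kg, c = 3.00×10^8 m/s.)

λ = 1.17×10^3 nm

E_1 = h²/(8m_eL²) = 6.317×10^-21 J, so ΔE = (6² − 3²)E_1 = 1.706×10^-19 J.
λ = hc/ΔE = (6.63×10^-34·3.00×10^8)/1.706×10^-19 = 1.17×10^-6 m = 1.17×10^3 nm.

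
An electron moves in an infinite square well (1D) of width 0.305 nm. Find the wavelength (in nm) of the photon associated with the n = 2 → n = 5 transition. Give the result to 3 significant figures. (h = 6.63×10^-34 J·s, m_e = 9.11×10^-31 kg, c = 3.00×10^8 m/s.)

E_1 = h²/(8m_eL²) = 6.484×10^-19 J, so ΔE = (5² − 2²)E_1 = 1.362×10^-17 J.
λ = hc/ΔE = (6.63×10^-34·3.00×10^8)/1.362×10^-17 = 1.46×10^-8 m = 14.6 nm.

λ = 14.6 nm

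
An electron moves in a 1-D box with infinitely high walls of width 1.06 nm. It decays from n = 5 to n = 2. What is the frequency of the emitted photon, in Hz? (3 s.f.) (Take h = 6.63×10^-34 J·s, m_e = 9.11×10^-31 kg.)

f = 1.70×10^15 Hz

E_1 = h²/(8m_eL²) = 5.368×10^-20 J and ΔE = (5² − 2²)E_1 = 1.127×10^-18 J.
f = ΔE/h = 1.127×10^-18/6.63×10^-34 = 1.70×10^15 Hz.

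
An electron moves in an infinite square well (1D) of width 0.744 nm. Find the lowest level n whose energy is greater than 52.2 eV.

n = 9

E_1 = h²/(8m_eL²) = 1.088×10^-19 J = 0.6792 eV.
Need n² > 52.2/0.6792 = 76.86, i.e. n > 8.767.
The smallest integer satisfying this is n = 9.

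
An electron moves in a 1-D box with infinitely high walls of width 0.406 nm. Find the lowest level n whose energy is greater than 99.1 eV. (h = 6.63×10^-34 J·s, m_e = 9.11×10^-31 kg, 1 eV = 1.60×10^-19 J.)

n = 7

E_1 = h²/(8m_eL²) = 3.659×10^-19 J = 2.287 eV.
Need n² > 99.1/2.287 = 43.33, i.e. n > 6.583.
The smallest integer satisfying this is n = 7.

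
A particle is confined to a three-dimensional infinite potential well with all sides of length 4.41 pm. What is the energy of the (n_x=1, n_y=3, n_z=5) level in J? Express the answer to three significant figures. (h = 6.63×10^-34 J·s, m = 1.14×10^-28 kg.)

For a 3D rectangular well E = (h²/8m)·Σ n_i²/L_i² = (6.63×10^-34)²/(8·1.14×10^-28) · [1²/(4.41 pm)² + 3²/(4.41 pm)² + 5²/(4.41 pm)²].
Evaluating gives E = 8.67×10^-16 J.

E = 8.67×10^-16 J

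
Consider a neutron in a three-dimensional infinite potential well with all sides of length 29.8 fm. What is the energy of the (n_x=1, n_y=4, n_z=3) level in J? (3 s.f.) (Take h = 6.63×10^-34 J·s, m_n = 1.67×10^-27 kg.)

E = 9.63×10^-13 J

For a 3D rectangular well E = (h²/8m_n)·Σ n_i²/L_i² = (6.63×10^-34)²/(8·1.67×10^-27) · [1²/(29.8 fm)² + 4²/(29.8 fm)² + 3²/(29.8 fm)²].
Evaluating gives E = 9.63×10^-13 J.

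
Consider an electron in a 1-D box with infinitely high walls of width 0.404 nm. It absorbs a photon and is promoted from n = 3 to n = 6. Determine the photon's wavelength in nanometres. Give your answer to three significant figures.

E_1 = h²/(8m_eL²) = 3.691×10^-19 J, so ΔE = (6² − 3²)E_1 = 9.966×10^-18 J.
λ = hc/ΔE = (6.626×10^-34·2.998×10^8)/9.966×10^-18 = 1.99×10^-8 m = 19.9 nm.

λ = 19.9 nm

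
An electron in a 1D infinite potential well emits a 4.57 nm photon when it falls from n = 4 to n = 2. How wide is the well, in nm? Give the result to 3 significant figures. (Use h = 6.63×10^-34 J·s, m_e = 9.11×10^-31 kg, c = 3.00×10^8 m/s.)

The photon carries ΔE = hc/λ = 6.63×10^-34·3.00×10^8/4.57×10^-9 m = 4.352×10^-17 J.
Since ΔE = (4² − 2²)E_1, E_1 = 3.627×10^-18 J, and L = h/√(8m_eE_1) = 1.29×10^-10 m = 0.129 nm.

L = 0.129 nm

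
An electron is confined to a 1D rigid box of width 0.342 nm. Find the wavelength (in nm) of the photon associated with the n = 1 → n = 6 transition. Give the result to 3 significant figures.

E_1 = h²/(8m_eL²) = 5.151×10^-19 J, so ΔE = (6² − 1²)E_1 = 1.803×10^-17 J.
λ = hc/ΔE = (6.626×10^-34·2.998×10^8)/1.803×10^-17 = 1.10×10^-8 m = 11.0 nm.

λ = 11.0 nm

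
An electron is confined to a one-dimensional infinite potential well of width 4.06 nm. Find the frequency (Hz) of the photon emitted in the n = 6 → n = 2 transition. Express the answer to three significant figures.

f = 1.77×10^14 Hz

E_1 = h²/(8m_eL²) = 3.655×10^-21 J and ΔE = (6² − 2²)E_1 = 1.170×10^-19 J.
f = ΔE/h = 1.170×10^-19/6.626×10^-34 = 1.77×10^14 Hz.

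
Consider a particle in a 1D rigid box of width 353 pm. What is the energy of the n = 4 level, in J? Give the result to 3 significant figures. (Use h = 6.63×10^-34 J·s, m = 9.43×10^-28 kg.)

For an infinite well E_n = n²h²/(8mL²), so E_1 = h²/(8mL²) = (6.63×10^-34)²/(8·9.43×10^-28·(3.53×10^-10 m)²) = 4.676×10^-22 J.
Then E_4 = 4²·E_1 = 16·4.676×10^-22 J = 7.48×10^-21 J.

E_4 = 7.48×10^-21 J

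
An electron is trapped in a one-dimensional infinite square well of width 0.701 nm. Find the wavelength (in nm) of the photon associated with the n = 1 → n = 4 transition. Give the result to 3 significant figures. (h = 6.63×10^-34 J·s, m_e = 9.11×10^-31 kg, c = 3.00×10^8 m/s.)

E_1 = h²/(8m_eL²) = 1.227×10^-19 J, so ΔE = (4² − 1²)E_1 = 1.840×10^-18 J.
λ = hc/ΔE = (6.63×10^-34·3.00×10^8)/1.840×10^-18 = 1.08×10^-7 m = 108 nm.

λ = 108 nm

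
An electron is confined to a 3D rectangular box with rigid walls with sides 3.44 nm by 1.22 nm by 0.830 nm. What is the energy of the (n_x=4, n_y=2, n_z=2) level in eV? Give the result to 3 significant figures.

For a 3D rectangular well E = (h²/8m_e)·Σ n_i²/L_i² = (6.626×10^-34)²/(8·9.109×10^-31) · [4²/(3.44 nm)² + 2²/(1.22 nm)² + 2²/(0.830 nm)²].
Evaluating gives E = 5.932×10^-19 J = 3.70 eV.

E = 3.70 eV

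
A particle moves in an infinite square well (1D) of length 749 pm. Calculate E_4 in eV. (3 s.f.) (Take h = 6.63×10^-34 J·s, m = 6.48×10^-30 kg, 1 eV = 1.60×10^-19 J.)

E_4 = 1.51 eV

For an infinite well E_n = n²h²/(8mL²), so E_1 = h²/(8mL²) = (6.63×10^-34)²/(8·6.48×10^-30·(7.49×10^-10 m)²) = 1.511×10^-20 J.
Then E_4 = 4²·E_1 = 16·1.511×10^-20 J = 2.418×10^-19 J.
Converting, E_4 = 2.418×10^-19 J / (1.60×10^-19 J/eV) = 1.51 eV.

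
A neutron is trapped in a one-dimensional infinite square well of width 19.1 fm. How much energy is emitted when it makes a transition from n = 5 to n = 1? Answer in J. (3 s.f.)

|ΔE| = 2.16×10^-12 J

E_1 = h²/(8m_nL²) = 8.981×10^-14 J.
|ΔE| = |5² − 1²|·E_1 = 24·8.981×10^-14 J = 2.16×10^-12 J.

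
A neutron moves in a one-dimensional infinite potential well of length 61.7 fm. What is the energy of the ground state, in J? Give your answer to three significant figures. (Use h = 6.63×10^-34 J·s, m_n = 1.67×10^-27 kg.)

For an infinite well E_n = n²h²/(8m_nL²), so E_1 = h²/(8m_nL²) = (6.63×10^-34)²/(8·1.67×10^-27·(6.17×10^-14 m)²) = 8.643×10^-15 J.

E_1 = 8.64×10^-15 J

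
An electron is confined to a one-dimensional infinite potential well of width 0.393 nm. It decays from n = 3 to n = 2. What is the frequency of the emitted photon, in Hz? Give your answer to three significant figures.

E_1 = h²/(8m_eL²) = 3.901×10^-19 J and ΔE = (3² − 2²)E_1 = 1.951×10^-18 J.
f = ΔE/h = 1.951×10^-18/6.626×10^-34 = 2.94×10^15 Hz.

f = 2.94×10^15 Hz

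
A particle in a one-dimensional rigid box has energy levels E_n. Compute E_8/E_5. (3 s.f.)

2.56

E_n ∝ n², so E_8/E_5 = 8²/5² = 64/25 = 2.56.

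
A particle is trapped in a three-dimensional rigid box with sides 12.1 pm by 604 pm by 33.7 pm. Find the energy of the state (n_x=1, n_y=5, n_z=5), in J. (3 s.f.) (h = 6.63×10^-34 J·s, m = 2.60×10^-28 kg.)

For a 3D rectangular well E = (h²/8m)·Σ n_i²/L_i² = (6.63×10^-34)²/(8·2.60×10^-28) · [1²/(12.1 pm)² + 5²/(604 pm)² + 5²/(33.7 pm)²].
Evaluating gives E = 6.11×10^-18 J.

E = 6.11×10^-18 J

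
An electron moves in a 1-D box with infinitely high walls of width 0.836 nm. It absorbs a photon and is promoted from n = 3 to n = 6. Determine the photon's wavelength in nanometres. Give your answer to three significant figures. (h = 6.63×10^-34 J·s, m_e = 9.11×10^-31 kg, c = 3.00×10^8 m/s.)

E_1 = h²/(8m_eL²) = 8.630×10^-20 J, so ΔE = (6² − 3²)E_1 = 2.330×10^-18 J.
λ = hc/ΔE = (6.63×10^-34·3.00×10^8)/2.330×10^-18 = 8.54×10^-8 m = 85.4 nm.

λ = 85.4 nm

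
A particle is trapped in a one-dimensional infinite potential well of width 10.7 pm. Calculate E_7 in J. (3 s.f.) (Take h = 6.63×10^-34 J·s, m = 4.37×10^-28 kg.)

E_7 = 5.38×10^-17 J

For an infinite well E_n = n²h²/(8mL²), so E_1 = h²/(8mL²) = (6.63×10^-34)²/(8·4.37×10^-28·(1.07×10^-11 m)²) = 1.098×10^-18 J.
Then E_7 = 7²·E_1 = 49·1.098×10^-18 J = 5.38×10^-17 J.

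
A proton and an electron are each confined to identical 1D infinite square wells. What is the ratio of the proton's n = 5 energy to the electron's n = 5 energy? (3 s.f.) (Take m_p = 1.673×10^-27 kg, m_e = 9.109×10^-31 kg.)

5.44×10^-4

E_n ∝ 1/m at fixed n and L, so the ratio is m_e/m_p = 9.109×10^-31/1.673×10^-27 = 5.44×10^-4.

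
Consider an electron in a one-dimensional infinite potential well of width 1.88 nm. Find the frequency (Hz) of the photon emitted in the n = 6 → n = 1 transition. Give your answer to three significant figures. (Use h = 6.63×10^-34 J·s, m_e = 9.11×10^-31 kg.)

f = 9.01×10^14 Hz

E_1 = h²/(8m_eL²) = 1.706×10^-20 J and ΔE = (6² − 1²)E_1 = 5.971×10^-19 J.
f = ΔE/h = 5.971×10^-19/6.63×10^-34 = 9.01×10^14 Hz.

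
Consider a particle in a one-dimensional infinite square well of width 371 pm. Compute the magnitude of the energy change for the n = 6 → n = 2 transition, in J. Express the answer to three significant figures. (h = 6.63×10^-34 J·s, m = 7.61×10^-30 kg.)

|ΔE| = 1.68×10^-18 J

E_1 = h²/(8mL²) = 5.246×10^-20 J.
|ΔE| = |6² − 2²|·E_1 = 32·5.246×10^-20 J = 1.68×10^-18 J.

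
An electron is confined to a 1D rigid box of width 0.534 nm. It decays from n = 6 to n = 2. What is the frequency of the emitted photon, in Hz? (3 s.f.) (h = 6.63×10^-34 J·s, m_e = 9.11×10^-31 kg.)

f = 1.02×10^16 Hz

E_1 = h²/(8m_eL²) = 2.115×10^-19 J and ΔE = (6² − 2²)E_1 = 6.768×10^-18 J.
f = ΔE/h = 6.768×10^-18/6.63×10^-34 = 1.02×10^16 Hz.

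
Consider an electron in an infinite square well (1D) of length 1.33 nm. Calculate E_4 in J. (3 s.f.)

For an infinite well E_n = n²h²/(8m_eL²), so E_1 = h²/(8m_eL²) = (6.626×10^-34)²/(8·9.109×10^-31·(1.33×10^-9 m)²) = 3.406×10^-20 J.
Then E_4 = 4²·E_1 = 16·3.406×10^-20 J = 5.45×10^-19 J.

E_4 = 5.45×10^-19 J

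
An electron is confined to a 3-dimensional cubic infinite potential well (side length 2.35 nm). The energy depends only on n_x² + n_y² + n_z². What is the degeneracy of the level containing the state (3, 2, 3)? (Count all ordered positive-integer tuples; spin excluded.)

degeneracy = 3

The level has n_x² + n_y² + n_z² = 22. The ordered positive-integer solutions are (2, 3, 3), (3, 2, 3), (3, 3, 2).
That gives 3 states.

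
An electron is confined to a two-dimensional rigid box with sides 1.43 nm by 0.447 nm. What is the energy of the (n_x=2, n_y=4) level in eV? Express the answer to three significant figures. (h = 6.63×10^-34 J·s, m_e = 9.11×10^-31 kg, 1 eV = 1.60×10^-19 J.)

E = 30.9 eV

For a 2D rectangular well E = (h²/8m_e)·Σ n_i²/L_i² = (6.63×10^-34)²/(8·9.11×10^-31) · [2²/(1.43 nm)² + 4²/(0.447 nm)²].
Evaluating gives E = 4.948×10^-18 J = 30.9 eV.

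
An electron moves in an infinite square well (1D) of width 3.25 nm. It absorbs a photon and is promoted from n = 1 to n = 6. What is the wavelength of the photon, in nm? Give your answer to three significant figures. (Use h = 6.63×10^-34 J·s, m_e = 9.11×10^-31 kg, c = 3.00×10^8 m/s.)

E_1 = h²/(8m_eL²) = 5.710×10^-21 J, so ΔE = (6² − 1²)E_1 = 1.999×10^-19 J.
λ = hc/ΔE = (6.63×10^-34·3.00×10^8)/1.999×10^-19 = 9.95×10^-7 m = 995 nm.

λ = 995 nm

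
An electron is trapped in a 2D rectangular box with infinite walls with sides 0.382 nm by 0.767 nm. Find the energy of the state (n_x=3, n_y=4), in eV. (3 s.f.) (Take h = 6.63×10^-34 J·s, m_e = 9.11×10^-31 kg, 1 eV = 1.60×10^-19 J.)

For a 2D rectangular well E = (h²/8m_e)·Σ n_i²/L_i² = (6.63×10^-34)²/(8·9.11×10^-31) · [3²/(0.382 nm)² + 4²/(0.767 nm)²].
Evaluating gives E = 5.360×10^-18 J = 33.5 eV.

E = 33.5 eV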